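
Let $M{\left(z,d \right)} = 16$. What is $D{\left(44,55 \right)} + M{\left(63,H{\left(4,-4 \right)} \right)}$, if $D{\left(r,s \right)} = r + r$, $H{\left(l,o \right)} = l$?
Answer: $104$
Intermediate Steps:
$D{\left(r,s \right)} = 2 r$
$D{\left(44,55 \right)} + M{\left(63,H{\left(4,-4 \right)} \right)} = 2 \cdot 44 + 16 = 88 + 16 = 104$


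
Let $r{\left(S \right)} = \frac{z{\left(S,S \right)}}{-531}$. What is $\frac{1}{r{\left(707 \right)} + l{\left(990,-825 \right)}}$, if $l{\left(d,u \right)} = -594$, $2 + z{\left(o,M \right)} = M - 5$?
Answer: $- \frac{531}{316114} \approx -0.0016798$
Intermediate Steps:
$z{\left(o,M \right)} = -7 + M$ ($z{\left(o,M \right)} = -2 + \left(M - 5\right) = -2 + \left(-5 + M\right) = -7 + M$)
$r{\left(S \right)} = \frac{7}{531} - \frac{S}{531}$ ($r{\left(S \right)} = \frac{-7 + S}{-531} = \left(-7 + S\right) \left(- \frac{1}{531}\right) = \frac{7}{531} - \frac{S}{531}$)
$\frac{1}{r{\left(707 \right)} + l{\left(990,-825 \right)}} = \frac{1}{\left(\frac{7}{531} - \frac{707}{531}\right) - 594} = \frac{1}{- \frac{700}{531} - 594} = \frac{1}{- \frac{316114}{531}} = - \frac{531}{316114}$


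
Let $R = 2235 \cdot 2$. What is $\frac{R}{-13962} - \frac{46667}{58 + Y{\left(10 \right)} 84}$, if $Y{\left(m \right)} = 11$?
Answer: $- \frac{109325699}{2285114} \approx -47.843$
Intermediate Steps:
$R = 4470$
$\frac{R}{-13962} - \frac{46667}{58 + Y{\left(10 \right)} 84} = \frac{4470}{-13962} - \frac{46667}{58 + 11 \cdot 84} = 4470 \left(- \frac{1}{13962}\right) - \frac{46667}{58 + 924} = - \frac{745}{2327} - \frac{46667}{982} = - \frac{109325699}{2285114}$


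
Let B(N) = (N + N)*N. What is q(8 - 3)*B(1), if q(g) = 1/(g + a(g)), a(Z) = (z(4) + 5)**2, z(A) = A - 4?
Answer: 1/15 ≈ 0.066667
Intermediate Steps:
z(A) = -4 + A
a(Z) = 25 (a(Z) = ((-4 + 4) + 5)**2 = (0 + 5)**2 = 5**2 = 25)
q(g) = 1/(25 + g) (q(g) = 1/(g + 25) = 1/(25 + g))
B(N) = 2*N**2 (B(N) = (2*N)*N = 2*N**2)
q(8 - 3)*B(1) = (2*1**2)/(25 + (8 - 3)) = (2*1)/(25 + 5) = 2/30 = (1/30)*2 = 1/15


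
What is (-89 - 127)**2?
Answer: 46656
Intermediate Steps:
(-89 - 127)**2 = (-216)**2 = 46656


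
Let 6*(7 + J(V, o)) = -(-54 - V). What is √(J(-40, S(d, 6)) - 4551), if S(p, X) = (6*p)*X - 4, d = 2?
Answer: I*√41001/3 ≈ 67.496*I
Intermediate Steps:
S(p, X) = -4 + 6*X*p (S(p, X) = 6*X*p - 4 = -4 + 6*X*p)
J(V, o) = 2 + V/6 (J(V, o) = -7 + (-(-54 - V))/6 = -7 + (54 + V)/6 = -7 + (9 + V/6) = 2 + V/6)
√(J(-40, S(d, 6)) - 4551) = √((2 + (⅙)*(-40)) - 4551) = √((2 - 20/3) - 4551) = √(-14/3 - 4551) = √(-13667/3) = I*√41001/3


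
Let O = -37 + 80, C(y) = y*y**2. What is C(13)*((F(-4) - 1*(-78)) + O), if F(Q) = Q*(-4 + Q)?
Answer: 336141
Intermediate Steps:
C(y) = y**3
O = 43
C(13)*((F(-4) - 1*(-78)) + O) = 13**3*((-4*(-4 - 4) - 1*(-78)) + 43) = 2197*((-4*(-8) + 78) + 43) = 2197*((32 + 78) + 43) = 2197*(110 + 43) = 2197*153 = 336141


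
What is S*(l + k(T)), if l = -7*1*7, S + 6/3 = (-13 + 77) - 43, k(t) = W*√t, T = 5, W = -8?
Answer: -931 - 152*√5 ≈ -1270.9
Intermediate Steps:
k(t) = -8*√t
S = 19 (S = -2 + ((-13 + 77) - 43) = -2 + (64 - 43) = -2 + 21 = 19)
l = -49 (l = -7*7 = -49)
S*(l + k(T)) = 19*(-49 - 8*√5) = -931 - 152*√5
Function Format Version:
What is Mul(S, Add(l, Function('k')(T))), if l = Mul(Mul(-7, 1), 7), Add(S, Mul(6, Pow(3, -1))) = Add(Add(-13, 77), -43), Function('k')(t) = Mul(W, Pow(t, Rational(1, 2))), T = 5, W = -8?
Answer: Add(-931, Mul(-152, Pow(5, Rational(1, 2)))) ≈ -1270.9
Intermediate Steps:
Function('k')(t) = Mul(-8, Pow(t, Rational(1, 2)))
S = 19 (S = Add(-2, Add(Add(-13, 77), -43)) = Add(-2, Add(64, -43)) = Add(-2, 21) = 19)
l = -49 (l = Mul(-7, 7) = -49)
Mul(S, Add(l, Function('k')(T))) = Mul(19, Add(-49, Mul(-8, Pow(5, Rational(1, 2))))) = Add(-931, Mul(-152, Pow(5, Rational(1, 2))))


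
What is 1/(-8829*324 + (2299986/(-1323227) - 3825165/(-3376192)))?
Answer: -62922090304/179994717914595351 ≈ -3.4958e-7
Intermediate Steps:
1/(-8829*324 + (2299986/(-1323227) - 3825165/(-3376192))) = 1/(-2860596 + (2299986*(-1/1323227) - 3825165*(-1/3376192))) = 1/(-2860596 + (-2299986/1323227 + 3825165/3376192)) = 1/(-2860596 - 38079334167/62922090304) = 1/(-179994717914595351/62922090304) = -62922090304/179994717914595351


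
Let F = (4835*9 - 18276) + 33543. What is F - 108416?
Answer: -49634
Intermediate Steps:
F = 58782 (F = (43515 - 18276) + 33543 = 25239 + 33543 = 58782)
F - 108416 = 58782 - 108416 = -49634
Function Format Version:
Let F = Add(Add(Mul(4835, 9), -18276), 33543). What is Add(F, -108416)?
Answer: -49634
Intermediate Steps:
F = 58782 (F = Add(Add(43515, -18276), 33543) = Add(25239, 33543) = 58782)
Add(F, -108416) = Add(58782, -108416) = -49634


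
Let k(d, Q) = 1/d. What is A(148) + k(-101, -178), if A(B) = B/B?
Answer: 100/101 ≈ 0.99010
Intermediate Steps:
A(B) = 1
A(148) + k(-101, -178) = 1 + 1/(-101) = 1 - 1/101 = 100/101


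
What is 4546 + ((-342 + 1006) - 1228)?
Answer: 3982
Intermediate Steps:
4546 + ((-342 + 1006) - 1228) = 4546 + (664 - 1228) = 4546 - 564 = 3982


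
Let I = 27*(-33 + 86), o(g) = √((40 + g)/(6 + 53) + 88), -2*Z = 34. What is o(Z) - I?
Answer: -1431 + √307685/59 ≈ -1421.6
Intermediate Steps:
Z = -17 (Z = -½*34 = -17)
o(g) = √(5232/59 + g/59) (o(g) = √((40 + g)/59 + 88) = √((40 + g)*(1/59) + 88) = √((40/59 + g/59) + 88) = √(5232/59 + g/59))
I = 1431 (I = 27*53 = 1431)
o(Z) - I = √(308688 + 59*(-17))/59 - 1*1431 = √(308688 - 1003)/59 - 1431 = √307685/59 - 1431 = -1431 + √307685/59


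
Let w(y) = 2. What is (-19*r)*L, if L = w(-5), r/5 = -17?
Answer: 3230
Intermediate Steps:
r = -85 (r = 5*(-17) = -85)
L = 2
(-19*r)*L = -19*(-85)*2 = 1615*2 = 3230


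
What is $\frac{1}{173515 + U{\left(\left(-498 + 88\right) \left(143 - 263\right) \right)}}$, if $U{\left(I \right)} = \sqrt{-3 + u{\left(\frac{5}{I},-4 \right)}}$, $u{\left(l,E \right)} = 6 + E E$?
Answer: $\frac{173515}{30107455206} - \frac{\sqrt{19}}{30107455206} \approx 5.763 \cdot 10^{-6}$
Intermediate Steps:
$u{\left(l,E \right)} = 6 + E^{2}$
$U{\left(I \right)} = \sqrt{19}$ ($U{\left(I \right)} = \sqrt{-3 + \left(6 + \left(-4\right)^{2}\right)} = \sqrt{-3 + \left(6 + 16\right)} = \sqrt{-3 + 22} = \sqrt{19}$)
$\frac{1}{173515 + U{\left(\left(-498 + 88\right) \left(143 - 263\right) \right)}} = \frac{1}{173515 + \sqrt{19}}$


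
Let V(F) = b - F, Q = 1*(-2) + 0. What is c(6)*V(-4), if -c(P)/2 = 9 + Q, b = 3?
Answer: -98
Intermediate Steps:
Q = -2 (Q = -2 + 0 = -2)
c(P) = -14 (c(P) = -2*(9 - 2) = -2*7 = -14)
V(F) = 3 - F
c(6)*V(-4) = -14*(3 - 1*(-4)) = -14*(3 + 4) = -14*7 = -98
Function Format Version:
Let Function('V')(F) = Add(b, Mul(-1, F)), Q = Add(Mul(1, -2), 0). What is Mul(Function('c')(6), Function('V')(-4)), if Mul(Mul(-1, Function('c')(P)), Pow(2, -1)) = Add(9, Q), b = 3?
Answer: -98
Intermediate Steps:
Q = -2 (Q = Add(-2, 0) = -2)
Function('c')(P) = -14 (Function('c')(P) = Mul(-2, Add(9, -2)) = Mul(-2, 7) = -14)
Function('V')(F) = Add(3, Mul(-1, F))
Mul(Function('c')(6), Function('V')(-4)) = Mul(-14, Add(3, Mul(-1, -4))) = Mul(-14, Add(3, 4)) = Mul(-14, 7) = -98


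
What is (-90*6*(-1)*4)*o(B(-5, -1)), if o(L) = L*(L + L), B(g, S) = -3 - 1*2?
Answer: 108000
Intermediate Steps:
B(g, S) = -5 (B(g, S) = -3 - 2 = -5)
o(L) = 2*L² (o(L) = L*(2*L) = 2*L²)
(-90*6*(-1)*4)*o(B(-5, -1)) = (-90*6*(-1)*4)*(2*(-5)²) = (-(-540)*4)*(2*25) = -90*(-24)*50 = 2160*50 = 108000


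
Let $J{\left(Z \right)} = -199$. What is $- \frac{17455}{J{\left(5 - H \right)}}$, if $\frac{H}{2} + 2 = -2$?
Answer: $\frac{17455}{199} \approx 87.714$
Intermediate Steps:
$H = -8$ ($H = -4 + 2 \left(-2\right) = -4 - 4 = -8$)
$- \frac{17455}{J{\left(5 - H \right)}} = - \frac{17455}{-199} = \left(-17455\right) \left(- \frac{1}{199}\right) = \frac{17455}{199}$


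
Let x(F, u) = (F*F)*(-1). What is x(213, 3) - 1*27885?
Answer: -73254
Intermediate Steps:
x(F, u) = -F² (x(F, u) = F²*(-1) = -F²)
x(213, 3) - 1*27885 = -1*213² - 1*27885 = -1*45369 - 27885 = -45369 - 27885 = -73254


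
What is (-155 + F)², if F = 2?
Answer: 23409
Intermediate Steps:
(-155 + F)² = (-155 + 2)² = (-153)² = 23409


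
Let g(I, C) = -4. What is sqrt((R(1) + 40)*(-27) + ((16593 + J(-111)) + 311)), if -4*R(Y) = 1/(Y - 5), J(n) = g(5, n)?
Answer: sqrt(253093)/4 ≈ 125.77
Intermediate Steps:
J(n) = -4
R(Y) = -1/(4*(-5 + Y)) (R(Y) = -1/(4*(Y - 5)) = -1/(4*(-5 + Y)))
sqrt((R(1) + 40)*(-27) + ((16593 + J(-111)) + 311)) = sqrt((-1/(-20 + 4*1) + 40)*(-27) + ((16593 - 4) + 311)) = sqrt((-1/(-20 + 4) + 40)*(-27) + (16589 + 311)) = sqrt((-1/(-16) + 40)*(-27) + 16900) = sqrt((-1*(-1/16) + 40)*(-27) + 16900) = sqrt((1/16 + 40)*(-27) + 16900) = sqrt((641/16)*(-27) + 16900) = sqrt(-17307/16 + 16900) = sqrt(253093/16) = sqrt(253093)/4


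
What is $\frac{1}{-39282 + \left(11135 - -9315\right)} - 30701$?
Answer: $- \frac{578161233}{18832} \approx -30701.0$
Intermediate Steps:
$\frac{1}{-39282 + \left(11135 - -9315\right)} - 30701 = \frac{1}{-39282 + \left(11135 + 9315\right)} - 30701 = \frac{1}{-39282 + 20450} - 30701 = \frac{1}{-18832} - 30701 = - \frac{1}{18832} - 30701 = - \frac{578161233}{18832}$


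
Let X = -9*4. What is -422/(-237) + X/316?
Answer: 5/3 ≈ 1.6667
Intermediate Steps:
X = -36
-422/(-237) + X/316 = -422/(-237) - 36/316 = -422*(-1/237) - 36*1/316 = 422/237 - 9/79 = 5/3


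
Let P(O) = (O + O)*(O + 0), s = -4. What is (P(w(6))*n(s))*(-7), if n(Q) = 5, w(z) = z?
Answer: -2520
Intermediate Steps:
P(O) = 2*O² (P(O) = (2*O)*O = 2*O²)
(P(w(6))*n(s))*(-7) = ((2*6²)*5)*(-7) = ((2*36)*5)*(-7) = (72*5)*(-7) = 360*(-7) = -2520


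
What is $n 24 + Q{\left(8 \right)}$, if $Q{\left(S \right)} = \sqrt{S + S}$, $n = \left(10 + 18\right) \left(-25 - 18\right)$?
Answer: $-28892$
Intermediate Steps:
$n = -1204$ ($n = 28 \left(-43\right) = -1204$)
$Q{\left(S \right)} = \sqrt{2} \sqrt{S}$ ($Q{\left(S \right)} = \sqrt{2 S} = \sqrt{2} \sqrt{S}$)
$n 24 + Q{\left(8 \right)} = \left(-1204\right) 24 + \sqrt{2} \sqrt{8} = -28896 + \sqrt{2} \cdot 2 \sqrt{2} = -28896 + 4 = -28892$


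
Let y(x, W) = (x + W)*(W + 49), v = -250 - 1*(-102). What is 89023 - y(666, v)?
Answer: 140305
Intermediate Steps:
v = -148 (v = -250 + 102 = -148)
y(x, W) = (49 + W)*(W + x) (y(x, W) = (W + x)*(49 + W) = (49 + W)*(W + x))
89023 - y(666, v) = 89023 - ((-148)**2 + 49*(-148) + 49*666 - 148*666) = 89023 - (21904 - 7252 + 32634 - 98568) = 89023 - 1*(-51282) = 89023 + 51282 = 140305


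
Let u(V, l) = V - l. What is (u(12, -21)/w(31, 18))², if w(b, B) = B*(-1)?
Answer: 121/36 ≈ 3.3611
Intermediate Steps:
w(b, B) = -B
(u(12, -21)/w(31, 18))² = ((12 - 1*(-21))/((-1*18)))² = ((12 + 21)/(-18))² = (33*(-1/18))² = (-11/6)² = 121/36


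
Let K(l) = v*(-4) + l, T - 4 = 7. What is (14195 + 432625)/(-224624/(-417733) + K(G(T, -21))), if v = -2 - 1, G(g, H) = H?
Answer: -186651459060/3534973 ≈ -52801.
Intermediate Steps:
T = 11 (T = 4 + 7 = 11)
v = -3
K(l) = 12 + l (K(l) = -3*(-4) + l = 12 + l)
(14195 + 432625)/(-224624/(-417733) + K(G(T, -21))) = (14195 + 432625)/(-224624/(-417733) + (12 - 21)) = 446820/(-224624*(-1/417733) - 9) = 446820/(224624/417733 - 9) = 446820/(-3534973/417733) = 446820*(-417733/3534973) = -186651459060/3534973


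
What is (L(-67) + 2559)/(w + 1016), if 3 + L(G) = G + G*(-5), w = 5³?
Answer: 2824/1141 ≈ 2.4750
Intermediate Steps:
w = 125
L(G) = -3 - 4*G (L(G) = -3 + (G + G*(-5)) = -3 + (G - 5*G) = -3 - 4*G)
(L(-67) + 2559)/(w + 1016) = ((-3 - 4*(-67)) + 2559)/(125 + 1016) = ((-3 + 268) + 2559)/1141 = (265 + 2559)*(1/1141) = 2824*(1/1141) = 2824/1141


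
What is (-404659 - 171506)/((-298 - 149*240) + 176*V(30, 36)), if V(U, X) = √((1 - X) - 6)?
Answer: 5723239/358526 + 153644*I*√41/1971893 ≈ 15.963 + 0.49891*I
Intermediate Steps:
V(U, X) = √(-5 - X)
(-404659 - 171506)/((-298 - 149*240) + 176*V(30, 36)) = (-404659 - 171506)/((-298 - 149*240) + 176*√(-5 - 1*36)) = -576165/((-298 - 35760) + 176*√(-5 - 36)) = -576165/(-36058 + 176*√(-41)) = -576165/(-36058 + 176*(I*√41)) = -576165/(-36058 + 176*I*√41)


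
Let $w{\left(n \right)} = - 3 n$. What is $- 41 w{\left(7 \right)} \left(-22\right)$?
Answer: $-18942$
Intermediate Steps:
$- 41 w{\left(7 \right)} \left(-22\right) = - 41 \left(\left(-3\right) 7\right) \left(-22\right) = \left(-41\right) \left(-21\right) \left(-22\right) = 861 \left(-22\right) = -18942$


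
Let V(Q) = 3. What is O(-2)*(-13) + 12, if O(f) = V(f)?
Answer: -27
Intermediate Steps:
O(f) = 3
O(-2)*(-13) + 12 = 3*(-13) + 12 = -39 + 12 = -27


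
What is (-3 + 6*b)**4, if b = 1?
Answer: 81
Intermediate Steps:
(-3 + 6*b)**4 = (-3 + 6*1)**4 = (-3 + 6)**4 = 3**4 = 81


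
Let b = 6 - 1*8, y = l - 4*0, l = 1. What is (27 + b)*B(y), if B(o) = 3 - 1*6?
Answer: -75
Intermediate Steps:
y = 1 (y = 1 - 4*0 = 1 + 0 = 1)
b = -2 (b = 6 - 8 = -2)
B(o) = -3 (B(o) = 3 - 6 = -3)
(27 + b)*B(y) = (27 - 2)*(-3) = 25*(-3) = -75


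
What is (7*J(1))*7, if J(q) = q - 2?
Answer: -49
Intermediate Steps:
J(q) = -2 + q
(7*J(1))*7 = (7*(-2 + 1))*7 = (7*(-1))*7 = -7*7 = -49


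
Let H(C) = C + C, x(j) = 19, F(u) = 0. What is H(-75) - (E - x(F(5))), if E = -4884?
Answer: 4753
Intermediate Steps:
H(C) = 2*C
H(-75) - (E - x(F(5))) = 2*(-75) - (-4884 - 1*19) = -150 - (-4884 - 19) = -150 - 1*(-4903) = -150 + 4903 = 4753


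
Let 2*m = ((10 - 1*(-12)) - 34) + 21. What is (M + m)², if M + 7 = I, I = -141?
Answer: 82369/4 ≈ 20592.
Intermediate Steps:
M = -148 (M = -7 - 141 = -148)
m = 9/2 (m = (((10 - 1*(-12)) - 34) + 21)/2 = (((10 + 12) - 34) + 21)/2 = ((22 - 34) + 21)/2 = (-12 + 21)/2 = (½)*9 = 9/2 ≈ 4.5000)
(M + m)² = (-148 + 9/2)² = (-287/2)² = 82369/4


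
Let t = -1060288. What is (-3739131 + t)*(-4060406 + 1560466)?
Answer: 11998259534860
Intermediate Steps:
(-3739131 + t)*(-4060406 + 1560466) = (-3739131 - 1060288)*(-4060406 + 1560466) = -4799419*(-2499940) = 11998259534860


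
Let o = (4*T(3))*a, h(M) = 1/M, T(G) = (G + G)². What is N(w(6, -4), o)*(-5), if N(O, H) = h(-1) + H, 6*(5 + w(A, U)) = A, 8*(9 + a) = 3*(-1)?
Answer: 6755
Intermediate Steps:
a = -75/8 (a = -9 + (3*(-1))/8 = -9 + (⅛)*(-3) = -9 - 3/8 = -75/8 ≈ -9.3750)
T(G) = 4*G² (T(G) = (2*G)² = 4*G²)
w(A, U) = -5 + A/6
o = -1350 (o = (4*(4*3²))*(-75/8) = (4*(4*9))*(-75/8) = (4*36)*(-75/8) = 144*(-75/8) = -1350)
N(O, H) = -1 + H (N(O, H) = 1/(-1) + H = -1 + H)
N(w(6, -4), o)*(-5) = (-1 - 1350)*(-5) = -1351*(-5) = 6755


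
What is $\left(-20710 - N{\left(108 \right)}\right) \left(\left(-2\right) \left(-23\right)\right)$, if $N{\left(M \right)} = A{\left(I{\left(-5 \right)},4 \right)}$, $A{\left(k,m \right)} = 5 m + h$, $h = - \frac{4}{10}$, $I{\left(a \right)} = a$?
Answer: $- \frac{4767808}{5} \approx -9.5356 \cdot 10^{5}$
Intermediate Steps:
$h = - \frac{2}{5}$ ($h = \left(-4\right) \frac{1}{10} = - \frac{2}{5} \approx -0.4$)
$A{\left(k,m \right)} = - \frac{2}{5} + 5 m$ ($A{\left(k,m \right)} = 5 m - \frac{2}{5} = - \frac{2}{5} + 5 m$)
$N{\left(M \right)} = \frac{98}{5}$ ($N{\left(M \right)} = - \frac{2}{5} + 5 \cdot 4 = - \frac{2}{5} + 20 = \frac{98}{5}$)
$\left(-20710 - N{\left(108 \right)}\right) \left(\left(-2\right) \left(-23\right)\right) = \left(-20710 - \frac{98}{5}\right) \left(\left(-2\right) \left(-23\right)\right) = \left(-20710 - \frac{98}{5}\right) 46 = \left(- \frac{103648}{5}\right) 46 = - \frac{4767808}{5}$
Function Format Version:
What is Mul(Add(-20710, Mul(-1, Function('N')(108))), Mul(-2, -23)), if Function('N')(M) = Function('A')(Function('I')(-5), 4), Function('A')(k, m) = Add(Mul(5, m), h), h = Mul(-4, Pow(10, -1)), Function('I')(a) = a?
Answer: Rational(-4767808, 5) ≈ -9.5356e+5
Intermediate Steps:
h = Rational(-2, 5) (h = Mul(-4, Rational(1, 10)) = Rational(-2, 5) ≈ -0.40000)
Function('A')(k, m) = Add(Rational(-2, 5), Mul(5, m)) (Function('A')(k, m) = Add(Mul(5, m), Rational(-2, 5)) = Add(Rational(-2, 5), Mul(5, m)))
Function('N')(M) = Rational(98, 5) (Function('N')(M) = Add(Rational(-2, 5), Mul(5, 4)) = Add(Rational(-2, 5), 20) = Rational(98, 5))
Mul(Add(-20710, Mul(-1, Function('N')(108))), Mul(-2, -23)) = Mul(Add(-20710, Mul(-1, Rational(98, 5))), Mul(-2, -23)) = Mul(Add(-20710, Rational(-98, 5)), 46) = Mul(Rational(-103648, 5), 46) = Rational(-4767808, 5)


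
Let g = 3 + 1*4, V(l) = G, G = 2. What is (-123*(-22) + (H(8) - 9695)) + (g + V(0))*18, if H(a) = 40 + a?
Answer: -6779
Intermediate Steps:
V(l) = 2
g = 7 (g = 3 + 4 = 7)
(-123*(-22) + (H(8) - 9695)) + (g + V(0))*18 = (-123*(-22) + ((40 + 8) - 9695)) + (7 + 2)*18 = (2706 + (48 - 9695)) + 9*18 = (2706 - 9647) + 162 = -6941 + 162 = -6779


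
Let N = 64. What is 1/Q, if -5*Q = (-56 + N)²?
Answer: -5/64 ≈ -0.078125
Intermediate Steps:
Q = -64/5 (Q = -(-56 + 64)²/5 = -⅕*8² = -⅕*64 = -64/5 ≈ -12.800)
1/Q = 1/(-64/5) = -5/64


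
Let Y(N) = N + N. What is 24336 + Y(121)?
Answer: 24578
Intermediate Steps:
Y(N) = 2*N
24336 + Y(121) = 24336 + 2*121 = 24336 + 242 = 24578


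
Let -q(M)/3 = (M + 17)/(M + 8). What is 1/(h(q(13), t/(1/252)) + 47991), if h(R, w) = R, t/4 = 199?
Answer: 7/335907 ≈ 2.0839e-5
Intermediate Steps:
q(M) = -3*(17 + M)/(8 + M) (q(M) = -3*(M + 17)/(M + 8) = -3*(17 + M)/(8 + M))
t = 796 (t = 4*199 = 796)
1/(h(q(13), t/(1/252)) + 47991) = 1/(3*(-17 - 1*13)/(8 + 13) + 47991) = 1/(3*(-17 - 13)/21 + 47991) = 1/(3*(1/21)*(-30) + 47991) = 1/(-30/7 + 47991) = 1/(335907/7) = 7/335907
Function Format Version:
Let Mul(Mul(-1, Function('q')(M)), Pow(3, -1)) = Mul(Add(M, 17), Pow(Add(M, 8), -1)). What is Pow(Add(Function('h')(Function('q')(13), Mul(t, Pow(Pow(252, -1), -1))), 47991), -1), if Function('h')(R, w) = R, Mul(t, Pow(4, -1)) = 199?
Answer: Rational(7, 335907) ≈ 2.0839e-5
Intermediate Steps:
Function('q')(M) = Mul(-3, Pow(Add(8, M), -1), Add(17, M)) (Function('q')(M) = Mul(-3, Mul(Add(M, 17), Pow(Add(M, 8), -1))) = Mul(-3, Mul(Add(17, M), Pow(Add(8, M), -1))) = Mul(-3, Mul(Pow(Add(8, M), -1), Add(17, M))) = Mul(-3, Pow(Add(8, M), -1), Add(17, M)))
t = 796 (t = Mul(4, 199) = 796)
Pow(Add(Function('h')(Function('q')(13), Mul(t, Pow(Pow(252, -1), -1))), 47991), -1) = Pow(Add(Mul(3, Pow(Add(8, 13), -1), Add(-17, Mul(-1, 13))), 47991), -1) = Pow(Add(Mul(3, Pow(21, -1), Add(-17, -13)), 47991), -1) = Pow(Add(Mul(3, Rational(1, 21), -30), 47991), -1) = Pow(Add(Rational(-30, 7), 47991), -1) = Pow(Rational(335907, 7), -1) = Rational(7, 335907)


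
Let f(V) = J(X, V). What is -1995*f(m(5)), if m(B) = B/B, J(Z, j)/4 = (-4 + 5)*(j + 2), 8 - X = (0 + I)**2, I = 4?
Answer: -23940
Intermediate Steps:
X = -8 (X = 8 - (0 + 4)**2 = 8 - 1*4**2 = 8 - 1*16 = 8 - 16 = -8)
J(Z, j) = 8 + 4*j (J(Z, j) = 4*((-4 + 5)*(j + 2)) = 4*(1*(2 + j)) = 4*(2 + j) = 8 + 4*j)
m(B) = 1
f(V) = 8 + 4*V
-1995*f(m(5)) = -1995*(8 + 4*1) = -1995*(8 + 4) = -1995*12 = -23940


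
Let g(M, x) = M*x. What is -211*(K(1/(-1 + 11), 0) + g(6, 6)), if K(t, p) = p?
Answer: -7596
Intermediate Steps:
-211*(K(1/(-1 + 11), 0) + g(6, 6)) = -211*(0 + 6*6) = -211*(0 + 36) = -211*36 = -7596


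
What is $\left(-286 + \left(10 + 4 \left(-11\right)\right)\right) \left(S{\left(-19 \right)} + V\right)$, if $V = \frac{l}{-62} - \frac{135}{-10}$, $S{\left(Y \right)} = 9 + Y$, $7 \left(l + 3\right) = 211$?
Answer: $- \frac{212640}{217} \approx -979.91$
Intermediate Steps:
$l = \frac{190}{7}$ ($l = -3 + \frac{1}{7} \cdot 211 = -3 + \frac{211}{7} = \frac{190}{7} \approx 27.143$)
$V = \frac{5669}{434}$ ($V = \frac{190}{7 \left(-62\right)} - \frac{135}{-10} = \frac{190}{7} \left(- \frac{1}{62}\right) - - \frac{27}{2} = - \frac{95}{217} + \frac{27}{2} = \frac{5669}{434} \approx 13.062$)
$\left(-286 + \left(10 + 4 \left(-11\right)\right)\right) \left(S{\left(-19 \right)} + V\right) = \left(-286 + \left(10 + 4 \left(-11\right)\right)\right) \left(\left(9 - 19\right) + \frac{5669}{434}\right) = \left(-286 + \left(10 - 44\right)\right) \left(-10 + \frac{5669}{434}\right) = \left(-286 - 34\right) \frac{1329}{434} = \left(-320\right) \frac{1329}{434} = - \frac{212640}{217}$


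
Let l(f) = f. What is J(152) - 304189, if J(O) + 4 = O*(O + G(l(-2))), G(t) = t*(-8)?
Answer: -278657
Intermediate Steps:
G(t) = -8*t
J(O) = -4 + O*(16 + O) (J(O) = -4 + O*(O - 8*(-2)) = -4 + O*(O + 16) = -4 + O*(16 + O))
J(152) - 304189 = (-4 + 152² + 16*152) - 304189 = (-4 + 23104 + 2432) - 304189 = 25532 - 304189 = -278657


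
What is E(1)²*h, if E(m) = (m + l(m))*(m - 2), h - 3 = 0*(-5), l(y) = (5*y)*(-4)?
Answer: 1083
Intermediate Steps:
l(y) = -20*y
h = 3 (h = 3 + 0*(-5) = 3 + 0 = 3)
E(m) = -19*m*(-2 + m) (E(m) = (m - 20*m)*(m - 2) = (-19*m)*(-2 + m) = -19*m*(-2 + m))
E(1)²*h = (19*1*(2 - 1*1))²*3 = (19*1*(2 - 1))²*3 = (19*1*1)²*3 = 19²*3 = 361*3 = 1083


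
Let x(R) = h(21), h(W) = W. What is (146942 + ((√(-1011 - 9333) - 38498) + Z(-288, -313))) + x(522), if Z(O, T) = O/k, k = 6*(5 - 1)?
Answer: 108453 + 2*I*√2586 ≈ 1.0845e+5 + 101.71*I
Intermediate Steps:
x(R) = 21
k = 24 (k = 6*4 = 24)
Z(O, T) = O/24
(146942 + ((√(-1011 - 9333) - 38498) + Z(-288, -313))) + x(522) = (146942 + ((√(-1011 - 9333) - 38498) + (1/24)*(-288))) + 21 = (146942 + ((√(-10344) - 38498) - 12)) + 21 = (146942 + ((2*I*√2586 - 38498) - 12)) + 21 = (146942 + ((-38498 + 2*I*√2586) - 12)) + 21 = (146942 + (-38510 + 2*I*√2586)) + 21 = (108432 + 2*I*√2586) + 21 = 108453 + 2*I*√2586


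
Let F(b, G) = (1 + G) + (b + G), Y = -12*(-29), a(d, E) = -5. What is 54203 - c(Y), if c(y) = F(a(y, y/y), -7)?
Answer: 54221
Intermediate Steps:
Y = 348
F(b, G) = 1 + b + 2*G (F(b, G) = (1 + G) + (G + b) = 1 + b + 2*G)
c(y) = -18 (c(y) = 1 - 5 + 2*(-7) = 1 - 5 - 14 = -18)
54203 - c(Y) = 54203 - 1*(-18) = 54203 + 18 = 54221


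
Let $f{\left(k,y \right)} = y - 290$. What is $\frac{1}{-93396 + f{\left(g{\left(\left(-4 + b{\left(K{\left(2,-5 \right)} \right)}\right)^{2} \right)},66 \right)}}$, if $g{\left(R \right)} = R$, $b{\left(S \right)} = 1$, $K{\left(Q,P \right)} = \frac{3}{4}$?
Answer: $- \frac{1}{93620} \approx -1.0681 \cdot 10^{-5}$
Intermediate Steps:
$K{\left(Q,P \right)} = \frac{3}{4}$ ($K{\left(Q,P \right)} = 3 \cdot \frac{1}{4} = \frac{3}{4}$)
$f{\left(k,y \right)} = -290 + y$
$\frac{1}{-93396 + f{\left(g{\left(\left(-4 + b{\left(K{\left(2,-5 \right)} \right)}\right)^{2} \right)},66 \right)}} = \frac{1}{-93396 + \left(-290 + 66\right)} = \frac{1}{-93396 - 224} = \frac{1}{-93620} = - \frac{1}{93620}$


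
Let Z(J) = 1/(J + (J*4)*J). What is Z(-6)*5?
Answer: 5/138 ≈ 0.036232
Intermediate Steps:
Z(J) = 1/(J + 4*J²) (Z(J) = 1/(J + (4*J)*J) = 1/(J + 4*J²))
Z(-6)*5 = (1/((-6)*(1 + 4*(-6))))*5 = -1/(6*(1 - 24))*5 = -⅙/(-23)*5 = -⅙*(-1/23)*5 = (1/138)*5 = 5/138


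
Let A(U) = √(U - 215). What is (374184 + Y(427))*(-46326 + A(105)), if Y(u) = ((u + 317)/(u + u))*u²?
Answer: -24693055128 + 533028*I*√110 ≈ -2.4693e+10 + 5.5904e+6*I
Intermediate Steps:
A(U) = √(-215 + U)
Y(u) = u*(317 + u)/2 (Y(u) = ((317 + u)/((2*u)))*u² = ((317 + u)*(1/(2*u)))*u² = ((317 + u)/(2*u))*u² = u*(317 + u)/2)
(374184 + Y(427))*(-46326 + A(105)) = (374184 + (½)*427*(317 + 427))*(-46326 + √(-215 + 105)) = (374184 + (½)*427*744)*(-46326 + √(-110)) = (374184 + 158844)*(-46326 + I*√110) = 533028*(-46326 + I*√110) = -24693055128 + 533028*I*√110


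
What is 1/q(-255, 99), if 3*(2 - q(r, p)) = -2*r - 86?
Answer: -3/418 ≈ -0.0071770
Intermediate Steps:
q(r, p) = 92/3 + 2*r/3 (q(r, p) = 2 - (-2*r - 86)/3 = 2 - (-86 - 2*r)/3 = 2 + (86/3 + 2*r/3) = 92/3 + 2*r/3)
1/q(-255, 99) = 1/(92/3 + (2/3)*(-255)) = 1/(92/3 - 170) = 1/(-418/3) = -3/418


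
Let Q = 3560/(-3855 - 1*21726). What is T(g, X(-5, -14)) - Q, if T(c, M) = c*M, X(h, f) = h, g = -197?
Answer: 25200845/25581 ≈ 985.14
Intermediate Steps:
Q = -3560/25581 (Q = 3560/(-3855 - 21726) = 3560/(-25581) = 3560*(-1/25581) = -3560/25581 ≈ -0.13917)
T(c, M) = M*c
T(g, X(-5, -14)) - Q = -5*(-197) - 1*(-3560/25581) = 985 + 3560/25581 = 25200845/25581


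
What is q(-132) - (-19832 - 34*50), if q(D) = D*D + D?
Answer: 38824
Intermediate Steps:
q(D) = D + D² (q(D) = D² + D = D + D²)
q(-132) - (-19832 - 34*50) = -132*(1 - 132) - (-19832 - 34*50) = -132*(-131) - (-19832 - 1*1700) = 17292 - (-19832 - 1700) = 17292 - 1*(-21532) = 17292 + 21532 = 38824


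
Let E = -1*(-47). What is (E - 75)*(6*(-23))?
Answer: 3864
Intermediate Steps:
E = 47
(E - 75)*(6*(-23)) = (47 - 75)*(6*(-23)) = -28*(-138) = 3864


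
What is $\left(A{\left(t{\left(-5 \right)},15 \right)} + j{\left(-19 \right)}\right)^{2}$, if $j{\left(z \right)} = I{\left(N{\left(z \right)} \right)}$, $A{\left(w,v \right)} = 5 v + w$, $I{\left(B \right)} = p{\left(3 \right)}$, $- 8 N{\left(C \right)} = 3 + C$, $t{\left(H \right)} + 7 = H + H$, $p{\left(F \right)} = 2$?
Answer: $3600$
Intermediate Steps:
$t{\left(H \right)} = -7 + 2 H$ ($t{\left(H \right)} = -7 + \left(H + H\right) = -7 + 2 H$)
$N{\left(C \right)} = - \frac{3}{8} - \frac{C}{8}$ ($N{\left(C \right)} = - \frac{3 + C}{8} = - \frac{3}{8} - \frac{C}{8}$)
$I{\left(B \right)} = 2$
$A{\left(w,v \right)} = w + 5 v$
$j{\left(z \right)} = 2$
$\left(A{\left(t{\left(-5 \right)},15 \right)} + j{\left(-19 \right)}\right)^{2} = \left(\left(\left(-7 + 2 \left(-5\right)\right) + 5 \cdot 15\right) + 2\right)^{2} = \left(\left(\left(-7 - 10\right) + 75\right) + 2\right)^{2} = \left(\left(-17 + 75\right) + 2\right)^{2} = \left(58 + 2\right)^{2} = 60^{2} = 3600$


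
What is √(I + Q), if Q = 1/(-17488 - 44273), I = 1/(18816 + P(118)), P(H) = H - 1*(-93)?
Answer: √50217857859498/1175126547 ≈ 0.0060304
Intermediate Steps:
P(H) = 93 + H (P(H) = H + 93 = 93 + H)
I = 1/19027 (I = 1/(18816 + (93 + 118)) = 1/(18816 + 211) = 1/19027 ≈ 5.2557e-5)
Q = -1/61761 (Q = 1/(-61761) = -1/61761 ≈ -1.6191e-5)
√(I + Q) = √(1/19027 - 1/61761) = √(42734/1175126547) = √50217857859498/1175126547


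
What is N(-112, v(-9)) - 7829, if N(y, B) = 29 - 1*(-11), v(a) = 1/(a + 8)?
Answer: -7789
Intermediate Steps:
v(a) = 1/(8 + a)
N(y, B) = 40 (N(y, B) = 29 + 11 = 40)
N(-112, v(-9)) - 7829 = 40 - 7829 = -7789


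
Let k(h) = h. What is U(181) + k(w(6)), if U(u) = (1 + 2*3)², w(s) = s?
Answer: 55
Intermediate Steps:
U(u) = 49 (U(u) = (1 + 6)² = 7² = 49)
U(181) + k(w(6)) = 49 + 6 = 55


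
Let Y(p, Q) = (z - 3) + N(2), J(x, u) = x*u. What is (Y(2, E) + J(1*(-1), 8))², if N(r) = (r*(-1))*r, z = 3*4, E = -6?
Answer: 9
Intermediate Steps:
z = 12
N(r) = -r² (N(r) = (-r)*r = -r²)
J(x, u) = u*x
Y(p, Q) = 5 (Y(p, Q) = (12 - 3) - 1*2² = 9 - 1*4 = 9 - 4 = 5)
(Y(2, E) + J(1*(-1), 8))² = (5 + 8*(1*(-1)))² = (5 + 8*(-1))² = (5 - 8)² = (-3)² = 9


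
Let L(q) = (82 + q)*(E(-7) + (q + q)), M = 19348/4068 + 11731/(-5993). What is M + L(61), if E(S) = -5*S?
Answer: 136853231045/6094881 ≈ 22454.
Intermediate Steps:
M = 17057714/6094881 (M = 19348*(1/4068) + 11731*(-1/5993) = 4837/1017 - 11731/5993 = 17057714/6094881 ≈ 2.7987)
L(q) = (35 + 2*q)*(82 + q) (L(q) = (82 + q)*(-5*(-7) + (q + q)) = (82 + q)*(35 + 2*q) = (35 + 2*q)*(82 + q))
M + L(61) = 17057714/6094881 + (2870 + 2*61² + 199*61) = 17057714/6094881 + (2870 + 2*3721 + 12139) = 17057714/6094881 + (2870 + 7442 + 12139) = 17057714/6094881 + 22451 = 136853231045/6094881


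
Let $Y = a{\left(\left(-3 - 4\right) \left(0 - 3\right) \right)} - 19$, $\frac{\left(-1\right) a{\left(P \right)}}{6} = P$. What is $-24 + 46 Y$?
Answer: $-6694$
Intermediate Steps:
$a{\left(P \right)} = - 6 P$
$Y = -145$ ($Y = - 6 \left(-3 - 4\right) \left(0 - 3\right) - 19 = - 6 \left(\left(-7\right) \left(-3\right)\right) - 19 = \left(-6\right) 21 - 19 = -126 - 19 = -145$)
$-24 + 46 Y = -24 + 46 \left(-145\right) = -24 - 6670 = -6694$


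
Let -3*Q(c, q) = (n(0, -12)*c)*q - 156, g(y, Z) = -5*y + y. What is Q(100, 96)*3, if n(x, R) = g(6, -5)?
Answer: 230556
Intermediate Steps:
g(y, Z) = -4*y
n(x, R) = -24 (n(x, R) = -4*6 = -24)
Q(c, q) = 52 + 8*c*q (Q(c, q) = -((-24*c)*q - 156)/3 = -(-24*c*q - 156)/3 = -(-156 - 24*c*q)/3 = 52 + 8*c*q)
Q(100, 96)*3 = (52 + 8*100*96)*3 = (52 + 76800)*3 = 76852*3 = 230556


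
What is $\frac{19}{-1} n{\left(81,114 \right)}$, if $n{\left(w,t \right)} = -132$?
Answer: $2508$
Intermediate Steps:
$\frac{19}{-1} n{\left(81,114 \right)} = \frac{19}{-1} \left(-132\right) = 19 \left(-1\right) \left(-132\right) = \left(-19\right) \left(-132\right) = 2508$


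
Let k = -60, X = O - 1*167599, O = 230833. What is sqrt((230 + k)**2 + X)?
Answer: sqrt(92134) ≈ 303.54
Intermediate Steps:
X = 63234 (X = 230833 - 1*167599 = 230833 - 167599 = 63234)
sqrt((230 + k)**2 + X) = sqrt((230 - 60)**2 + 63234) = sqrt(170**2 + 63234) = sqrt(28900 + 63234) = sqrt(92134)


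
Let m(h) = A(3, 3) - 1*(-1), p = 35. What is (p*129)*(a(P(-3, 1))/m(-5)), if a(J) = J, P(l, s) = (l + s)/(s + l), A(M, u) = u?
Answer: 4515/4 ≈ 1128.8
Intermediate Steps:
P(l, s) = 1 (P(l, s) = (l + s)/(l + s) = 1)
m(h) = 4 (m(h) = 3 - 1*(-1) = 3 + 1 = 4)
(p*129)*(a(P(-3, 1))/m(-5)) = (35*129)*(1/4) = 4515*(1*(1/4)) = 4515*(1/4) = 4515/4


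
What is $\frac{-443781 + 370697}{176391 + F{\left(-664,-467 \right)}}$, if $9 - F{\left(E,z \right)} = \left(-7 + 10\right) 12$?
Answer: $- \frac{18271}{44091} \approx -0.41439$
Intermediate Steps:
$F{\left(E,z \right)} = -27$ ($F{\left(E,z \right)} = 9 - \left(-7 + 10\right) 12 = 9 - 3 \cdot 12 = 9 - 36 = -27$)
$\frac{-443781 + 370697}{176391 + F{\left(-664,-467 \right)}} = \frac{-443781 + 370697}{176391 - 27} = - \frac{73084}{176364} = \left(-73084\right) \frac{1}{176364} = - \frac{18271}{44091}$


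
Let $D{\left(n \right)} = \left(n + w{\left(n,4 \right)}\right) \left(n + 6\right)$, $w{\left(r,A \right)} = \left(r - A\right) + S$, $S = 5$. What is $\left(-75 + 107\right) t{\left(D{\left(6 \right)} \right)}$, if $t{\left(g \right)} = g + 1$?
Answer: $5024$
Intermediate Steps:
$w{\left(r,A \right)} = 5 + r - A$ ($w{\left(r,A \right)} = \left(r - A\right) + 5 = 5 + r - A$)
$D{\left(n \right)} = \left(1 + 2 n\right) \left(6 + n\right)$ ($D{\left(n \right)} = \left(n + \left(5 + n - 4\right)\right) \left(n + 6\right) = \left(n + \left(5 + n - 4\right)\right) \left(6 + n\right) = \left(n + \left(1 + n\right)\right) \left(6 + n\right) = \left(1 + 2 n\right) \left(6 + n\right)$)
$t{\left(g \right)} = 1 + g$
$\left(-75 + 107\right) t{\left(D{\left(6 \right)} \right)} = \left(-75 + 107\right) \left(1 + \left(6 + 2 \cdot 6^{2} + 13 \cdot 6\right)\right) = 32 \left(1 + \left(6 + 2 \cdot 36 + 78\right)\right) = 32 \left(1 + \left(6 + 72 + 78\right)\right) = 32 \left(1 + 156\right) = 32 \cdot 157 = 5024$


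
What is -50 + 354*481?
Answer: 170224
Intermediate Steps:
-50 + 354*481 = -50 + 170274 = 170224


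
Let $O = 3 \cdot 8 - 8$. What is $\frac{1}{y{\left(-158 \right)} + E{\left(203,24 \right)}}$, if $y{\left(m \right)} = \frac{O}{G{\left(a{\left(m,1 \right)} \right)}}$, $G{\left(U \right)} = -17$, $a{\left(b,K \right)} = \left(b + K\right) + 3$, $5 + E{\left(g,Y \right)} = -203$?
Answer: $- \frac{17}{3552} \approx -0.004786$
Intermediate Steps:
$E{\left(g,Y \right)} = -208$ ($E{\left(g,Y \right)} = -5 - 203 = -208$)
$a{\left(b,K \right)} = 3 + K + b$ ($a{\left(b,K \right)} = \left(K + b\right) + 3 = 3 + K + b$)
$O = 16$ ($O = 24 - 8 = 16$)
$y{\left(m \right)} = - \frac{16}{17}$ ($y{\left(m \right)} = \frac{16}{-17} = 16 \left(- \frac{1}{17}\right) = - \frac{16}{17}$)
$\frac{1}{y{\left(-158 \right)} + E{\left(203,24 \right)}} = \frac{1}{- \frac{16}{17} - 208} = \frac{1}{- \frac{3552}{17}} = - \frac{17}{3552}$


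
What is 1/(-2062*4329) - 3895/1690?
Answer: -133724315/58021587 ≈ -2.3047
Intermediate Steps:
1/(-2062*4329) - 3895/1690 = -1/2062*1/4329 - 3895*1/1690 = -1/8926398 - 779/338 = -133724315/58021587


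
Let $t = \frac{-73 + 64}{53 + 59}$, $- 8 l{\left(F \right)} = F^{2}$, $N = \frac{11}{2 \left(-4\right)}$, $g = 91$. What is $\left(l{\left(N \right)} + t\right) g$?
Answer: $- \frac{14755}{512} \approx -28.818$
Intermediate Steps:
$N = - \frac{11}{8}$ ($N = \frac{11}{-8} = 11 \left(- \frac{1}{8}\right) = - \frac{11}{8} \approx -1.375$)
$l{\left(F \right)} = - \frac{F^{2}}{8}$
$t = - \frac{9}{112} \approx -0.080357$
$\left(l{\left(N \right)} + t\right) g = \left(- \frac{\left(- \frac{11}{8}\right)^{2}}{8} - \frac{9}{112}\right) 91 = \left(\left(- \frac{1}{8}\right) \frac{121}{64} - \frac{9}{112}\right) 91 = \left(- \frac{121}{512} - \frac{9}{112}\right) 91 = \left(- \frac{1135}{3584}\right) 91 = - \frac{14755}{512}$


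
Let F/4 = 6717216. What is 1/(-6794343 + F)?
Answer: 1/20074521 ≈ 4.9814e-8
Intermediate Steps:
F = 26868864 (F = 4*6717216 = 26868864)
1/(-6794343 + F) = 1/(-6794343 + 26868864) = 1/20074521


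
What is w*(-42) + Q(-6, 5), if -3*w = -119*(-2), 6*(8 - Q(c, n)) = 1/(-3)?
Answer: 60121/18 ≈ 3340.1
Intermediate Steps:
Q(c, n) = 145/18 (Q(c, n) = 8 - ⅙/(-3) = 8 - ⅙*(-⅓) = 8 + 1/18 = 145/18)
w = -238/3 (w = -(-119)*(-2)/3 = -⅓*238 = -238/3 ≈ -79.333)
w*(-42) + Q(-6, 5) = -238/3*(-42) + 145/18 = 3332 + 145/18 = 60121/18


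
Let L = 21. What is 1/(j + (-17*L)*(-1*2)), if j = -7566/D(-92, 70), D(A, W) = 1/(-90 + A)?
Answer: 1/1377726 ≈ 7.2583e-7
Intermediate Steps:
j = 1377012 (j = -7566/(1/(-90 - 92)) = -7566/(1/(-182)) = -7566/(-1/182) = -7566*(-182) = 1377012)
1/(j + (-17*L)*(-1*2)) = 1/(1377012 + (-17*21)*(-1*2)) = 1/(1377012 - 357*(-2)) = 1/(1377012 + 714) = 1/1377726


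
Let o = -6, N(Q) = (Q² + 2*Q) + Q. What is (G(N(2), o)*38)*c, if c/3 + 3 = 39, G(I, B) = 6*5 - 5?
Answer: 102600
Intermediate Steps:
N(Q) = Q² + 3*Q
G(I, B) = 25 (G(I, B) = 30 - 5 = 25)
c = 108 (c = -9 + 3*39 = -9 + 117 = 108)
(G(N(2), o)*38)*c = (25*38)*108 = 950*108 = 102600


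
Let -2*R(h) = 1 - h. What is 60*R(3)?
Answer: 60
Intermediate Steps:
R(h) = -½ + h/2 (R(h) = -(1 - h)/2 = -½ + h/2)
60*R(3) = 60*(-½ + (½)*3) = 60*(-½ + 3/2) = 60*1 = 60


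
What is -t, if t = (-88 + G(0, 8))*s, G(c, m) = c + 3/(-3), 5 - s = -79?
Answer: 7476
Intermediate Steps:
s = 84 (s = 5 - 1*(-79) = 5 + 79 = 84)
G(c, m) = -1 + c (G(c, m) = c + 3*(-⅓) = c - 1 = -1 + c)
t = -7476 (t = (-88 + (-1 + 0))*84 = (-88 - 1)*84 = -89*84 = -7476)
-t = -1*(-7476) = 7476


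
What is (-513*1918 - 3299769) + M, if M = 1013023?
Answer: -3270680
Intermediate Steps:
(-513*1918 - 3299769) + M = (-513*1918 - 3299769) + 1013023 = (-983934 - 3299769) + 1013023 = -4283703 + 1013023 = -3270680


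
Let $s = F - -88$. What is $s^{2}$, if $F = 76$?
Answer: $26896$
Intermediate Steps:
$s = 164$ ($s = 76 - -88 = 76 + 88 = 164$)
$s^{2} = 164^{2} = 26896$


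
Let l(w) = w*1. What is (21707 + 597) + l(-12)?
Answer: 22292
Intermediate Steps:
l(w) = w
(21707 + 597) + l(-12) = (21707 + 597) - 12 = 22304 - 12 = 22292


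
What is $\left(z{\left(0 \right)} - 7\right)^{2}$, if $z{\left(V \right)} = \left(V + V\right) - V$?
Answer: $49$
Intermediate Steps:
$z{\left(V \right)} = V$ ($z{\left(V \right)} = 2 V - V = V$)
$\left(z{\left(0 \right)} - 7\right)^{2} = \left(0 - 7\right)^{2} = \left(-7\right)^{2} = 49$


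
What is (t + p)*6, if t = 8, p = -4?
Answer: 24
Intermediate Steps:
(t + p)*6 = (8 - 4)*6 = 4*6 = 24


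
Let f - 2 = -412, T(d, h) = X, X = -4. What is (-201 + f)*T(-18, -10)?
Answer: 2444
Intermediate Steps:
T(d, h) = -4
f = -410 (f = 2 - 412 = -410)
(-201 + f)*T(-18, -10) = (-201 - 410)*(-4) = -611*(-4) = 2444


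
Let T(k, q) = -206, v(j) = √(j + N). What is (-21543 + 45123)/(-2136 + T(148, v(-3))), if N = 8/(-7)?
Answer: -11790/1171 ≈ -10.068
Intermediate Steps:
N = -8/7 (N = 8*(-⅐) = -8/7 ≈ -1.1429)
v(j) = √(-8/7 + j) (v(j) = √(j - 8/7) = √(-8/7 + j))
(-21543 + 45123)/(-2136 + T(148, v(-3))) = (-21543 + 45123)/(-2136 - 206) = 23580/(-2342) = 23580*(-1/2342) = -11790/1171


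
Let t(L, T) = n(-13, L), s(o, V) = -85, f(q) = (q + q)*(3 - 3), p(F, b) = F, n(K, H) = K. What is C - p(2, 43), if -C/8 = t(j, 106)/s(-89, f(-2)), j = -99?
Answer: -274/85 ≈ -3.2235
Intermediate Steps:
f(q) = 0 (f(q) = (2*q)*0 = 0)
t(L, T) = -13
C = -104/85 (C = -(-104)/(-85) = -(-104)*(-1)/85 = -8*13/85 = -104/85 ≈ -1.2235)
C - p(2, 43) = -104/85 - 1*2 = -104/85 - 2 = -274/85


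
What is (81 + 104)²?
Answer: 34225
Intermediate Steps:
(81 + 104)² = 185² = 34225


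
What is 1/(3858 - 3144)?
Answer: 1/714 ≈ 0.0014006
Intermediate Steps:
1/(3858 - 3144) = 1/714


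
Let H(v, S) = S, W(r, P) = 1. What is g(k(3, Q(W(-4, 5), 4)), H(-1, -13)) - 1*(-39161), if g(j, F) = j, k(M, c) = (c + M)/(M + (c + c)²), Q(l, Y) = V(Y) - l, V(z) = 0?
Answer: 274129/7 ≈ 39161.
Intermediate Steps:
Q(l, Y) = -l (Q(l, Y) = 0 - l = -l)
k(M, c) = (M + c)/(M + 4*c²) (k(M, c) = (M + c)/(M + (2*c)²) = (M + c)/(M + 4*c²))
g(k(3, Q(W(-4, 5), 4)), H(-1, -13)) - 1*(-39161) = (3 - 1*1)/(3 + 4*(-1*1)²) - 1*(-39161) = (3 - 1)/(3 + 4*(-1)²) + 39161 = 2/(3 + 4*1) + 39161 = 2/(3 + 4) + 39161 = 2/7 + 39161 = 274129/7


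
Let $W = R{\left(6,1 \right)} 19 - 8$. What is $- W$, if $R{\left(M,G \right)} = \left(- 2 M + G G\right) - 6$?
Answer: $331$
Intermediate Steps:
$R{\left(M,G \right)} = -6 + G^{2} - 2 M$ ($R{\left(M,G \right)} = \left(- 2 M + G^{2}\right) - 6 = \left(G^{2} - 2 M\right) - 6 = -6 + G^{2} - 2 M$)
$W = -331$ ($W = \left(-6 + 1^{2} - 12\right) 19 - 8 = \left(-6 + 1 - 12\right) 19 - 8 = \left(-17\right) 19 - 8 = -323 - 8 = -331$)
$- W = \left(-1\right) \left(-331\right) = 331$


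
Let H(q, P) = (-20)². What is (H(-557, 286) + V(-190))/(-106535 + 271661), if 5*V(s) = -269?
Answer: 577/275210 ≈ 0.0020966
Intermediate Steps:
H(q, P) = 400
V(s) = -269/5 (V(s) = (⅕)*(-269) = -269/5)
(H(-557, 286) + V(-190))/(-106535 + 271661) = (400 - 269/5)/(-106535 + 271661) = (1731/5)/165126 = (1731/5)*(1/165126) = 577/275210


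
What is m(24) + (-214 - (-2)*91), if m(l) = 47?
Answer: 15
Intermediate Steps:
m(24) + (-214 - (-2)*91) = 47 + (-214 - (-2)*91) = 47 + (-214 - 1*(-182)) = 47 + (-214 + 182) = 47 - 32 = 15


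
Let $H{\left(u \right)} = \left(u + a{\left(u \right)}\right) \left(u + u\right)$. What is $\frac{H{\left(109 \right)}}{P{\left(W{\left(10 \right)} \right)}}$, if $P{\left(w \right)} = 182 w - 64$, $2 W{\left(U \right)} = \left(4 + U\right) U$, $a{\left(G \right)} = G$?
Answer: $\frac{11881}{3169} \approx 3.7491$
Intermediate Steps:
$W{\left(U \right)} = \frac{U \left(4 + U\right)}{2}$ ($W{\left(U \right)} = \frac{\left(4 + U\right) U}{2} = \frac{U \left(4 + U\right)}{2}$)
$P{\left(w \right)} = -64 + 182 w$
$H{\left(u \right)} = 4 u^{2}$ ($H{\left(u \right)} = \left(u + u\right) \left(u + u\right) = 2 u 2 u = 4 u^{2}$)
$\frac{H{\left(109 \right)}}{P{\left(W{\left(10 \right)} \right)}} = \frac{4 \cdot 109^{2}}{-64 + 182 \cdot \frac{1}{2} \cdot 10 \left(4 + 10\right)} = \frac{4 \cdot 11881}{-64 + 182 \cdot \frac{1}{2} \cdot 10 \cdot 14} = \frac{47524}{-64 + 182 \cdot 70} = \frac{47524}{-64 + 12740} = \frac{47524}{12676} = 47524 \cdot \frac{1}{12676} = \frac{11881}{3169}$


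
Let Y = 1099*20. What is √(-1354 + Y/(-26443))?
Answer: I*√947341682286/26443 ≈ 36.808*I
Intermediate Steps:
Y = 21980
√(-1354 + Y/(-26443)) = √(-1354 + 21980/(-26443)) = √(-1354 + 21980*(-1/26443)) = √(-1354 - 21980/26443) = √(-35825802/26443) = I*√947341682286/26443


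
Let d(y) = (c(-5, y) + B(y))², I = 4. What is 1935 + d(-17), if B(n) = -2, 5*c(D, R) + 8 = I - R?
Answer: 48384/25 ≈ 1935.4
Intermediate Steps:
c(D, R) = -⅘ - R/5 (c(D, R) = -8/5 + (4 - R)/5 = -8/5 + (⅘ - R/5) = -⅘ - R/5)
d(y) = (-14/5 - y/5)² (d(y) = ((-⅘ - y/5) - 2)² = (-14/5 - y/5)²)
1935 + d(-17) = 1935 + (14 - 17)²/25 = 1935 + (1/25)*(-3)² = 1935 + (1/25)*9 = 1935 + 9/25 = 48384/25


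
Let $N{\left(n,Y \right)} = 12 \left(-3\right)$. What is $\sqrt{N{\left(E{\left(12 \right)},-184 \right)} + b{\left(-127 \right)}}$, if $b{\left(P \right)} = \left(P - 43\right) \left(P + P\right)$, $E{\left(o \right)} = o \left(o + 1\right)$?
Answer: $2 \sqrt{10786} \approx 207.71$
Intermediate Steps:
$E{\left(o \right)} = o \left(1 + o\right)$
$N{\left(n,Y \right)} = -36$
$b{\left(P \right)} = 2 P \left(-43 + P\right)$ ($b{\left(P \right)} = \left(-43 + P\right) 2 P = 2 P \left(-43 + P\right)$)
$\sqrt{N{\left(E{\left(12 \right)},-184 \right)} + b{\left(-127 \right)}} = \sqrt{-36 + 2 \left(-127\right) \left(-43 - 127\right)} = \sqrt{-36 + 2 \left(-127\right) \left(-170\right)} = \sqrt{-36 + 43180} = \sqrt{43144} = 2 \sqrt{10786}$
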